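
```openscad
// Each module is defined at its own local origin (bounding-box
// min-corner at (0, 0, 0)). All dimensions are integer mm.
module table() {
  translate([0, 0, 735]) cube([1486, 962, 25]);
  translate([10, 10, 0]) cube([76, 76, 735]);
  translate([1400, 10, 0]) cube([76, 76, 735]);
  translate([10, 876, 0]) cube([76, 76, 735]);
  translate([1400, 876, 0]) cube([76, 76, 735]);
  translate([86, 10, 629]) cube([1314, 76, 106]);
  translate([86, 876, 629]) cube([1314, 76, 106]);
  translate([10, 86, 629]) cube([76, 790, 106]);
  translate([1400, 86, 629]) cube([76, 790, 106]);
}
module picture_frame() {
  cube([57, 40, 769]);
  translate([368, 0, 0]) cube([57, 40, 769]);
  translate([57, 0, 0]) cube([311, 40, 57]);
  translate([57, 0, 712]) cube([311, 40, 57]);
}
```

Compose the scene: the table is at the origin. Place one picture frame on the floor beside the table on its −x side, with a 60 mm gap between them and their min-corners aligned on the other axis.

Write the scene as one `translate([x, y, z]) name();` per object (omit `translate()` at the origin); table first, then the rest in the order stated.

table();
translate([-485, 0, 0]) picture_frame();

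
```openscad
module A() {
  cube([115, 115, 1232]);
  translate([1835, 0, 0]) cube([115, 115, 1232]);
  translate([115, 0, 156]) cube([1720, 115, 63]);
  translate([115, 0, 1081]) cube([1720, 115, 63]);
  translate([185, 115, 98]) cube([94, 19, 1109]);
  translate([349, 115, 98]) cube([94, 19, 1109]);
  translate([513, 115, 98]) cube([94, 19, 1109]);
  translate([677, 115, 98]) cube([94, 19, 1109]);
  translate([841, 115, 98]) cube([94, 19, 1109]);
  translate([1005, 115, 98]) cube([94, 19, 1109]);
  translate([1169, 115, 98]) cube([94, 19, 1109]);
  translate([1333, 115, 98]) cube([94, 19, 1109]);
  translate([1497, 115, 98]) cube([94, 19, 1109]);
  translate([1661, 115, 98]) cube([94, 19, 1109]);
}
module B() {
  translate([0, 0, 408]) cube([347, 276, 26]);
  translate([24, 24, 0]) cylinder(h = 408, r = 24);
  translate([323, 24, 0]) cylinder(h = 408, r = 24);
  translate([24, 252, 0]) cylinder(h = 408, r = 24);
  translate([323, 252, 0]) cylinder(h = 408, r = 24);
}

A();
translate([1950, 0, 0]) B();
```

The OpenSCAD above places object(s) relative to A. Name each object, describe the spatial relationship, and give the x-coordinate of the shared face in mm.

The fence section's +x face and the stool's −x face are both at x = 1950 mm.

A is a fence section. B is a stool. The stool is against the fence section's +x side, with their −y faces flush. The x-coordinate of the shared face is 1950 mm.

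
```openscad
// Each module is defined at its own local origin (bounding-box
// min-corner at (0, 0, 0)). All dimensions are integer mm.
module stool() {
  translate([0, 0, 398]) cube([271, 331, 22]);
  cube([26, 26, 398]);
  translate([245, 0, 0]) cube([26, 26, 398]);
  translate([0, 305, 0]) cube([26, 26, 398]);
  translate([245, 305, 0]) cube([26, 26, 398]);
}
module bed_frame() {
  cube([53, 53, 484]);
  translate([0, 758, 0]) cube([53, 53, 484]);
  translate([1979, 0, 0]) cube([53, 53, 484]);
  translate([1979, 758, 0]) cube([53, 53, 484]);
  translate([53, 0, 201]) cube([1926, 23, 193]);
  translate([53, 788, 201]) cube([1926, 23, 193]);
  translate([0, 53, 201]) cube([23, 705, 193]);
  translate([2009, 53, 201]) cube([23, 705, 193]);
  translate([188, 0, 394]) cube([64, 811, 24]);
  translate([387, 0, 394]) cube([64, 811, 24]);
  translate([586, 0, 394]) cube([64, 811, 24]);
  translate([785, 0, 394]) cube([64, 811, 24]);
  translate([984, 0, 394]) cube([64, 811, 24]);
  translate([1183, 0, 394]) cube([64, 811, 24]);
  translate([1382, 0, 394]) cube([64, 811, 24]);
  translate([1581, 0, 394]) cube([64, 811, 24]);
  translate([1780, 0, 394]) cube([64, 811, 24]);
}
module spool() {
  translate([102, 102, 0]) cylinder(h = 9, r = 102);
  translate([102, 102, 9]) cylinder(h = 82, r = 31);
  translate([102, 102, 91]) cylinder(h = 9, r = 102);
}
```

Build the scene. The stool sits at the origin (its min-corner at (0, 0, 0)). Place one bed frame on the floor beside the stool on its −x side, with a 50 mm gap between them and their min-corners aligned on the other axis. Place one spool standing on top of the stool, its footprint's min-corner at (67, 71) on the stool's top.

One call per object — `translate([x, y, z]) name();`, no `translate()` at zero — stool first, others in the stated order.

stool();
translate([-2082, 0, 0]) bed_frame();
translate([67, 71, 420]) spool();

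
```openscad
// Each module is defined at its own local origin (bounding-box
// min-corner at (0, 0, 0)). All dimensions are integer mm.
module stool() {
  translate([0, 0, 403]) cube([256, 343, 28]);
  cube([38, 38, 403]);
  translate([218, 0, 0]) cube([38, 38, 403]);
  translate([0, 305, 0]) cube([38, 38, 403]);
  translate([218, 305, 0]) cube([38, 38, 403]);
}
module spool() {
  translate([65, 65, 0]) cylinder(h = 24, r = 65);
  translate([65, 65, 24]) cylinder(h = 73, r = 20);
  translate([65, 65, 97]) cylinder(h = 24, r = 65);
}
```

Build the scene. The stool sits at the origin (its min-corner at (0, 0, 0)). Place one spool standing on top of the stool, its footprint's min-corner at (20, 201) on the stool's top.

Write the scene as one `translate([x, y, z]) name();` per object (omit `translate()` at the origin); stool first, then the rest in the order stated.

stool();
translate([20, 201, 431]) spool();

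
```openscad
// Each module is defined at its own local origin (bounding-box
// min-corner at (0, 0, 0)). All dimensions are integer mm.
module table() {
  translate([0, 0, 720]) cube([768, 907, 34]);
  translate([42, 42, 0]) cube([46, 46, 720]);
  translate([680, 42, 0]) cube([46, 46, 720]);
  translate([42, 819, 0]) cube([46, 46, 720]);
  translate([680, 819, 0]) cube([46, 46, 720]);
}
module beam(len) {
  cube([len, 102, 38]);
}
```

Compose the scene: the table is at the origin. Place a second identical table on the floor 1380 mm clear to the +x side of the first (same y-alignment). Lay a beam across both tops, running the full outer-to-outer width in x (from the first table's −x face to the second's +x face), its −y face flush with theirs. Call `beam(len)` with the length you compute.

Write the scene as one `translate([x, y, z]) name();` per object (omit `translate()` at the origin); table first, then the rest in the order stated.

table();
translate([2148, 0, 0]) table();
translate([0, 0, 754]) beam(2916);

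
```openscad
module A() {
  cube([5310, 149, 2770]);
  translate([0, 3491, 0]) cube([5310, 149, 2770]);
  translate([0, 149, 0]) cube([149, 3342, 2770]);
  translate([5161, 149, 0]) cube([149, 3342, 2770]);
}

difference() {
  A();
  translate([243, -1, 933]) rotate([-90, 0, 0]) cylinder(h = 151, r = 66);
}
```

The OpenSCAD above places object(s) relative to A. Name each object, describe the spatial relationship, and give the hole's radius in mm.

The subtracted cylinder has r = 66 mm.

A is a house frame. The house frame has a circular hole through its front wall. The hole's radius is 66 mm.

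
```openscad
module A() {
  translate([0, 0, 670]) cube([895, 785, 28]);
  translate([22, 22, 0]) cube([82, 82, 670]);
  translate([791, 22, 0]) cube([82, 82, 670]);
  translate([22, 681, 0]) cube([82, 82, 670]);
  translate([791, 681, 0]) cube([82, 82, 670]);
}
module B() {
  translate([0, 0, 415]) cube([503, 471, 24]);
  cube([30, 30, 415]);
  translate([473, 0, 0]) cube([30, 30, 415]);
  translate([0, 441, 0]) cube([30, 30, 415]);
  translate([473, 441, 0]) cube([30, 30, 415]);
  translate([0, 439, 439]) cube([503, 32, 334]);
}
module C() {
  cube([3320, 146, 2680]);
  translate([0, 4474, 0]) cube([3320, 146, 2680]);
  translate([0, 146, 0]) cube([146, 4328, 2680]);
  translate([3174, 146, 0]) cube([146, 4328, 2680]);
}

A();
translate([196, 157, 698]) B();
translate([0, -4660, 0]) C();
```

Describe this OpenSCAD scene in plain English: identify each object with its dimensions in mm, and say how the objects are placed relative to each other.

A is a table: top 895 mm (x) × 785 mm (y), 28 mm thick, upper face at z = 698 mm, on four 82×82 mm square legs, each inset 22 mm from the nearest pair of top edges, running from z = 0 to the bottom of the top.

B is a chair: 503×471 mm seat, 24 mm thick, top at z = 439 mm, on four 30 mm square corner legs flush with the seat edges. A 32 mm thick backrest slab spans the full seat width, extending 334 mm above the seat top, its back face flush with the seat's +y edge.

C is a box-shaped house frame (walls only): outside footprint 3320×4620 mm, wall height 2680 mm, wall thickness 146 mm. The two y-facing walls run the full x-width; the two x-facing walls fit between the inner faces of the y-facing walls.

The chair is on top of the table, centred. The house frame is on the floor beside the table on its −y side.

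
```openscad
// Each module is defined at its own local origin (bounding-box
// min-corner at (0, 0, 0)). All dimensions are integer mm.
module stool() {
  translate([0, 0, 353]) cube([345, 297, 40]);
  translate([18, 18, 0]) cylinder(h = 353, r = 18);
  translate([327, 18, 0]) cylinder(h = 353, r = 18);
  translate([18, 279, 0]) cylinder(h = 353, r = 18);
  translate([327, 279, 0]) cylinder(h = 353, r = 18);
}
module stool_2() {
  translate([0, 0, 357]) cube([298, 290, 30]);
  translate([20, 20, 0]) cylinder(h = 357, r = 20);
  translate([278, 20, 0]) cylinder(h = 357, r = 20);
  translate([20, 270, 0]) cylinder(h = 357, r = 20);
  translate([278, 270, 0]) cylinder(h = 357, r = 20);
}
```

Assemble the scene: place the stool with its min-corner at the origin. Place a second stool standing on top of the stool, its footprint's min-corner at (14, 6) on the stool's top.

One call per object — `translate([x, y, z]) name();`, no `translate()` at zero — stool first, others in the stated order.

stool();
translate([14, 6, 393]) stool_2();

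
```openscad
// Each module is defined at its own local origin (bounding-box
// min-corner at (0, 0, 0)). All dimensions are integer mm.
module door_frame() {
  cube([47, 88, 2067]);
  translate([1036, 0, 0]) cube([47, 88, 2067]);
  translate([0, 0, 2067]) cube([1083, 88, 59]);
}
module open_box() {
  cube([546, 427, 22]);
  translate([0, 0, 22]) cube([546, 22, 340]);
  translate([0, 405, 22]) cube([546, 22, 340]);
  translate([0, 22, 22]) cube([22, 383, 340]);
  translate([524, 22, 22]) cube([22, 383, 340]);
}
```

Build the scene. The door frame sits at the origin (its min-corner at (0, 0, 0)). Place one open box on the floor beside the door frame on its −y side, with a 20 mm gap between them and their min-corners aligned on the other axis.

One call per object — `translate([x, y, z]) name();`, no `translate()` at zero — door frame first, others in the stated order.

door_frame();
translate([0, -447, 0]) open_box();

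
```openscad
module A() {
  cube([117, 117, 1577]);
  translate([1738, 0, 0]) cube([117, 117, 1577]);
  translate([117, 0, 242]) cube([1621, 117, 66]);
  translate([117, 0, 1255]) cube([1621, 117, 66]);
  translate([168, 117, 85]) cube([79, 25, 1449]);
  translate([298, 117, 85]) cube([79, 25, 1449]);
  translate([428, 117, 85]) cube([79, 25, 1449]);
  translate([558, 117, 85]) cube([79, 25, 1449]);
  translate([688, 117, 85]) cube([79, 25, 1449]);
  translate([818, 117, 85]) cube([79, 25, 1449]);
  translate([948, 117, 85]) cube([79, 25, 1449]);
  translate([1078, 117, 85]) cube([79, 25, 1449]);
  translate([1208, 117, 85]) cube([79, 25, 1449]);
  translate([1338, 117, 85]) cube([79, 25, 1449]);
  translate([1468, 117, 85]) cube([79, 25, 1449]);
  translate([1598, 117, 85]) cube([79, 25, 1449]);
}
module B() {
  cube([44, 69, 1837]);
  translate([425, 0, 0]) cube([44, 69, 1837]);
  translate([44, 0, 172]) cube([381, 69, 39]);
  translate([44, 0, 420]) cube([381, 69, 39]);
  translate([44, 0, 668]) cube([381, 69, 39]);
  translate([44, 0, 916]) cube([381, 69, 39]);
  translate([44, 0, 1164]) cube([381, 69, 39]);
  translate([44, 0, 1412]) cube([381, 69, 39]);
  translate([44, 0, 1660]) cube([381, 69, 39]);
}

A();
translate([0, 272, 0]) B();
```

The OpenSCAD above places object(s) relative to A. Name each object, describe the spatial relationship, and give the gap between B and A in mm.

The ladder's nearest face is 130 mm from the fence section's +y face.

A is a fence section. B is a ladder. The ladder is on the floor beside the fence section on its +y side. The gap between the ladder and the fence section is 130 mm.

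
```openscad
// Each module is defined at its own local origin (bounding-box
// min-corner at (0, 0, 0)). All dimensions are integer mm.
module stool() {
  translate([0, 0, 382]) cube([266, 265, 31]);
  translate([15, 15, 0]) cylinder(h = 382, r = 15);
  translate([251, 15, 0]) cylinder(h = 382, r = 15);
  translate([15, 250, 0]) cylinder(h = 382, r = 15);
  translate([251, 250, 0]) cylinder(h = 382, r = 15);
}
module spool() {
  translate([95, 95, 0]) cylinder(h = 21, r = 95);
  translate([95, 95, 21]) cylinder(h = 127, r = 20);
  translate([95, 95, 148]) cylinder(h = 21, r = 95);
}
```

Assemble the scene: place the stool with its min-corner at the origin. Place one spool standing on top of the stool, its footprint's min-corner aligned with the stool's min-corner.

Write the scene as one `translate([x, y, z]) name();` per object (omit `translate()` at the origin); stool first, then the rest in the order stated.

stool();
translate([0, 0, 413]) spool();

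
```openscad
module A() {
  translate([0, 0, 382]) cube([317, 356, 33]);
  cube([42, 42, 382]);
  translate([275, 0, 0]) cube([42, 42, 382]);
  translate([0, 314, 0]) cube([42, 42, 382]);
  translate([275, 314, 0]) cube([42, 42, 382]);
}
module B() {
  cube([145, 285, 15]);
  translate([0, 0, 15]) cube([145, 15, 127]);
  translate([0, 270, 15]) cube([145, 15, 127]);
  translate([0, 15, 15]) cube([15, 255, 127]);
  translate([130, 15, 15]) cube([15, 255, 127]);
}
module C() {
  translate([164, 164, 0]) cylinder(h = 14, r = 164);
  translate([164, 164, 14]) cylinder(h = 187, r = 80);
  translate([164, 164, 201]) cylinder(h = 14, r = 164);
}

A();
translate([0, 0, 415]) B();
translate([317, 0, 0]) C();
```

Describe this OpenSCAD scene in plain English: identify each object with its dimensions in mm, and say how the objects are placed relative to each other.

A is a simple wooden stool: a rectangular seat 317 mm (x) by 356 mm (y), 33 mm thick, top face at z = 415 mm, on four square legs, each 42×42 mm in cross-section. The legs rest on z = 0, each flush with a corner of the seat.

B is an open-topped rectangular box: outside dimensions 145×285×142 mm, with a uniform wall and base thickness of 15 mm. The base is a full 145×285 slab on the floor; four walls sit on top of the base. The front and back walls (the −y and +y sides) span the full width; the two side walls fit between them.

C is a spool: two coaxial disc flanges of radius 164 mm and thickness 14 mm, joined by a core cylinder of radius 80 mm and height 187 mm. The lower flange rests on z = 0 and the three cylinders share a vertical axis.

The open box is on top of the stool. The spool is against the stool's +x side, with their −y faces flush.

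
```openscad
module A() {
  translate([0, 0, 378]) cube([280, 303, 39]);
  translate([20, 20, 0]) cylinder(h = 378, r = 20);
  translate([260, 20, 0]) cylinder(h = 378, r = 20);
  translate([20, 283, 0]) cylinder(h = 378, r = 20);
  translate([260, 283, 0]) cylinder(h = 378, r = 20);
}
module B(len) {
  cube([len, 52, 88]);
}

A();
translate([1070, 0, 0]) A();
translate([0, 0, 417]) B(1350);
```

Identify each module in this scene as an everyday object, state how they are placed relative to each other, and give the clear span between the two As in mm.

Second stool starts at x = 1070; first ends at x = 280; clear span = 1070 − 280 = 790 mm.

A is a stool. B is a beam. A beam spans the tops of two stools. The clear span between the two stools is 790 mm.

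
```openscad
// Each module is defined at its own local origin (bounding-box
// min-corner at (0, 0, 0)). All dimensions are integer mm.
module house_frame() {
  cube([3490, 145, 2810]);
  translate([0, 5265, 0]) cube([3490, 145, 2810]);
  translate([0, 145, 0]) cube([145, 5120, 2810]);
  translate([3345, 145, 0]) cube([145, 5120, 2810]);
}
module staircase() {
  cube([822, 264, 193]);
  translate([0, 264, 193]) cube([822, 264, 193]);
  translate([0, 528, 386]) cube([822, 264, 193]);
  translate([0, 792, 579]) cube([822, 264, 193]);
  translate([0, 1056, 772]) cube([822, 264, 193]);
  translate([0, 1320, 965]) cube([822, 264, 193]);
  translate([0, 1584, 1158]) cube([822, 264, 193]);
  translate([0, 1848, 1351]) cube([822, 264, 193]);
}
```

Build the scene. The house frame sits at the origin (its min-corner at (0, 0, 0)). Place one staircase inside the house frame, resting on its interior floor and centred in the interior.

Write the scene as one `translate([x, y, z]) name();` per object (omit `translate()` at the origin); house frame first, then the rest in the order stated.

house_frame();
translate([1334, 1649, 0]) staircase();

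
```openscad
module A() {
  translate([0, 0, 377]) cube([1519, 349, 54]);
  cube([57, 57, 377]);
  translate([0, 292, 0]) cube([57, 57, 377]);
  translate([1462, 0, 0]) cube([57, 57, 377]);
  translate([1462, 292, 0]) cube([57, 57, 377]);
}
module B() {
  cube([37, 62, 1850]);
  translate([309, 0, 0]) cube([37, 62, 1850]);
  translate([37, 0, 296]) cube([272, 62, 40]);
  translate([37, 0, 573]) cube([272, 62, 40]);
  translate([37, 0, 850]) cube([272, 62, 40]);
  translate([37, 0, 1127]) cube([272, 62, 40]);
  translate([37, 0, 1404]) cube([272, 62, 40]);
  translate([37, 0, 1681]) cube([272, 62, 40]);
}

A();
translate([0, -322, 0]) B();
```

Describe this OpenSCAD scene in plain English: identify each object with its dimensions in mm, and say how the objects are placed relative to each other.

A is a bench: a 1519×349 mm seat slab, 54 mm thick, top at z = 431 mm, on four 57×57 mm square legs flush with the seat corners and standing on z = 0.

B is a straight ladder. Two 37×62 mm vertical rails, 1850 mm tall, stand 346 mm apart (outside-to-outside) with their front faces coplanar on the −y side. 6 rungs, each 62 mm deep and 40 mm tall, span between the inner faces of the rails, front faces flush with the rails. The lowest rung's underside is at z = 296 mm and rungs are spaced 277 mm apart (underside to underside).

The ladder is on the floor beside the bench on its −y side.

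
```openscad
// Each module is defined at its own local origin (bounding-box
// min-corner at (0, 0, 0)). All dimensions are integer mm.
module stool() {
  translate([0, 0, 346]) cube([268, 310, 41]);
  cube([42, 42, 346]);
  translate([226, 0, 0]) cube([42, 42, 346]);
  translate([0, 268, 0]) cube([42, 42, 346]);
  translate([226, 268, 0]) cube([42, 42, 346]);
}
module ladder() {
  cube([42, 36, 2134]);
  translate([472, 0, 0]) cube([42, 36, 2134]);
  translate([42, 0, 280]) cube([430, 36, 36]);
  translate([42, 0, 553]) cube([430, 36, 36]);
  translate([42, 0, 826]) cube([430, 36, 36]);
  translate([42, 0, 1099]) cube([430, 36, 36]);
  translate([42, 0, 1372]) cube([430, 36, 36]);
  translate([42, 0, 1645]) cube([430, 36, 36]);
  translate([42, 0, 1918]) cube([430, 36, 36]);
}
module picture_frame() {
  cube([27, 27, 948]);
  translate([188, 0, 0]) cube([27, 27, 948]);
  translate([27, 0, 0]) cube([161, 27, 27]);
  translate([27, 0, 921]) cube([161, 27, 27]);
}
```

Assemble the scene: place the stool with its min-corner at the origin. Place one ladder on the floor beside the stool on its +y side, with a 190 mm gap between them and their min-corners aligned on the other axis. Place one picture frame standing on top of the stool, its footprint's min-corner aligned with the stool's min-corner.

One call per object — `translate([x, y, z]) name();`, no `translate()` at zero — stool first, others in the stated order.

stool();
translate([0, 500, 0]) ladder();
translate([0, 0, 387]) picture_frame();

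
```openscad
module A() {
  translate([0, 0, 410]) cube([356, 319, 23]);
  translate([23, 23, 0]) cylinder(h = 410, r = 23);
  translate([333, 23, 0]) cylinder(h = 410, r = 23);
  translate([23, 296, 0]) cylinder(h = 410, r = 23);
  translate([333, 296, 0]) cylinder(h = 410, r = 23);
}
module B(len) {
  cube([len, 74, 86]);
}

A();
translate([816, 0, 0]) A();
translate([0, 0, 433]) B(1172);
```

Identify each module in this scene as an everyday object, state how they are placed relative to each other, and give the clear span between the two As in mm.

Second stool starts at x = 816; first ends at x = 356; clear span = 816 − 356 = 460 mm.

A is a stool. B is a beam. A beam spans the tops of two stools. The clear span between the two stools is 460 mm.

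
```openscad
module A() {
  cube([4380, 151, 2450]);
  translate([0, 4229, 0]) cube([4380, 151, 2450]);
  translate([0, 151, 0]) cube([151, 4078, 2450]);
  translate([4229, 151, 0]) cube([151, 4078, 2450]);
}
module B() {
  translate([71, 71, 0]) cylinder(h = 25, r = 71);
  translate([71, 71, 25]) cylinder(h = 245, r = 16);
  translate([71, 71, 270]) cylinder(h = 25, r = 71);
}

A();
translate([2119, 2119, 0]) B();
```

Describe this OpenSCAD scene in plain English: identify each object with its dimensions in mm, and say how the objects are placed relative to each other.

A is a box-shaped house frame (walls only): outside footprint 4380×4380 mm, wall height 2450 mm, wall thickness 151 mm. The two y-facing walls run the full x-width; the two x-facing walls fit between the inner faces of the y-facing walls.

B is a spool: two coaxial disc flanges of radius 71 mm and thickness 25 mm, joined by a core cylinder of radius 16 mm and height 245 mm. The lower flange rests on z = 0 and the three cylinders share a vertical axis.

The spool sits inside the house frame, centred.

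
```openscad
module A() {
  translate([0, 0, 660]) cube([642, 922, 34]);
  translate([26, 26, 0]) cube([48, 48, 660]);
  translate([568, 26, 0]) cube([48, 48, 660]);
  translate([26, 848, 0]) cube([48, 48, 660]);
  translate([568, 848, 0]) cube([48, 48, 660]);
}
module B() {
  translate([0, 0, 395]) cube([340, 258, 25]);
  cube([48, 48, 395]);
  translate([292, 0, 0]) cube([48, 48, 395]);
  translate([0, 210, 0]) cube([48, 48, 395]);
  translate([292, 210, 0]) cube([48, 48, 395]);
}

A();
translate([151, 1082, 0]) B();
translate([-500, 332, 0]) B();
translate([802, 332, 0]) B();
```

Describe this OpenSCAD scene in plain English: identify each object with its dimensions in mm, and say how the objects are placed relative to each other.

A is a table with a 642×922 mm rectangular top, 34 mm thick, top surface at z = 694 mm, supported by four 48×48 mm square legs, each inset 26 mm from the nearest pair of top edges, running from the floor.

B is a four-legged stool. The seat is a 340×258×25 mm slab whose top surface is at z = 420 mm; four square legs, each 48×48 mm in cross-section, run from the floor (z = 0) to the underside of the seat, each flush with a corner of the seat.

Three stools sit around the table at the +y, −x, +x sides.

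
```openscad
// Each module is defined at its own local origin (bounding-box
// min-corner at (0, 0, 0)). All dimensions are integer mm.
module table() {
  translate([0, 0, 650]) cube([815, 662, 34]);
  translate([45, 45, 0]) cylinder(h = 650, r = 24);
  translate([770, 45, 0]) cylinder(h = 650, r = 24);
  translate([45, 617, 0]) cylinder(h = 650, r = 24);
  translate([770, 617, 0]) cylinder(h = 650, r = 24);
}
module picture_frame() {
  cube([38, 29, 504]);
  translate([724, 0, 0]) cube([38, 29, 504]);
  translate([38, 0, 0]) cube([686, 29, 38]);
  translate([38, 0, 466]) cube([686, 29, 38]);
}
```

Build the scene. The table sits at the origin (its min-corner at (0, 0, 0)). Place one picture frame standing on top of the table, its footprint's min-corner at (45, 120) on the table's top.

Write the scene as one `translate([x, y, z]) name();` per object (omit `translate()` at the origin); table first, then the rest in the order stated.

table();
translate([45, 120, 684]) picture_frame();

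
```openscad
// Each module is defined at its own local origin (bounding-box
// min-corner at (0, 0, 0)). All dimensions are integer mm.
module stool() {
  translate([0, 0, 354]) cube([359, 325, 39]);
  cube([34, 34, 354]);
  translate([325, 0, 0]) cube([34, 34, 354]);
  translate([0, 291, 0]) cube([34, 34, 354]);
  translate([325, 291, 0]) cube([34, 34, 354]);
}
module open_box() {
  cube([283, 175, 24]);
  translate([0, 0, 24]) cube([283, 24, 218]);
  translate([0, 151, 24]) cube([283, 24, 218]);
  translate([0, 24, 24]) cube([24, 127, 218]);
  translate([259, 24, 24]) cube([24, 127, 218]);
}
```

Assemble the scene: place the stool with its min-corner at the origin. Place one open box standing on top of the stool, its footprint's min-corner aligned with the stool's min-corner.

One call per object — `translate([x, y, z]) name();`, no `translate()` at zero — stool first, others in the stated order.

stool();
translate([0, 0, 393]) open_box();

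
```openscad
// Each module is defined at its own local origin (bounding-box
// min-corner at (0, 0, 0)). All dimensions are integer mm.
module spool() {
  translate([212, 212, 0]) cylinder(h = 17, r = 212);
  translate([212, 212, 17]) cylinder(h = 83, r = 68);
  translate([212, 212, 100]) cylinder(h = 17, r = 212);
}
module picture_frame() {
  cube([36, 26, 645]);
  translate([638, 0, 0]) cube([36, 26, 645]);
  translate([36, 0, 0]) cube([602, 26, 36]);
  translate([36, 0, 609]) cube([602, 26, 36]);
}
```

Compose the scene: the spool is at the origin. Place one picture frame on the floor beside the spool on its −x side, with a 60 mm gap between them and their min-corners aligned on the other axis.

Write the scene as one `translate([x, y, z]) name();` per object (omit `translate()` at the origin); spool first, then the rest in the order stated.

spool();
translate([-734, 0, 0]) picture_frame();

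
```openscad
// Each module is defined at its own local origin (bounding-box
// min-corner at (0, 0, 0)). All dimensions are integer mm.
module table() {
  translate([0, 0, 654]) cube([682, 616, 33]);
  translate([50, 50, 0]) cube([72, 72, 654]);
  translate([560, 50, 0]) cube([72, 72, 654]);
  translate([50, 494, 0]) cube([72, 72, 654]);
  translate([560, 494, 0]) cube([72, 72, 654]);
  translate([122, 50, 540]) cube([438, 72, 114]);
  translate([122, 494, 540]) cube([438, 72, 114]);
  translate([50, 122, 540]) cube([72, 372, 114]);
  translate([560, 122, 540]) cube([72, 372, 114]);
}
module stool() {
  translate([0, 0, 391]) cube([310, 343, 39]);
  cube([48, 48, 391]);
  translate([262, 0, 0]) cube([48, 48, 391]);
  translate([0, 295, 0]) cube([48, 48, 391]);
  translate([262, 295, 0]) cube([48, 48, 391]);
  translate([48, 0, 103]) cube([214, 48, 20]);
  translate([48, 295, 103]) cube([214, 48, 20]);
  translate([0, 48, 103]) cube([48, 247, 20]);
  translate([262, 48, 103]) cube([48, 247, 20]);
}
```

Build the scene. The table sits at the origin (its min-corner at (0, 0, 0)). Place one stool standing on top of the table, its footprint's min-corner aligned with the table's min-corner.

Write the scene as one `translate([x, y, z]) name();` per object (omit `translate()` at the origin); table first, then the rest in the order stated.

table();
translate([0, 0, 687]) stool();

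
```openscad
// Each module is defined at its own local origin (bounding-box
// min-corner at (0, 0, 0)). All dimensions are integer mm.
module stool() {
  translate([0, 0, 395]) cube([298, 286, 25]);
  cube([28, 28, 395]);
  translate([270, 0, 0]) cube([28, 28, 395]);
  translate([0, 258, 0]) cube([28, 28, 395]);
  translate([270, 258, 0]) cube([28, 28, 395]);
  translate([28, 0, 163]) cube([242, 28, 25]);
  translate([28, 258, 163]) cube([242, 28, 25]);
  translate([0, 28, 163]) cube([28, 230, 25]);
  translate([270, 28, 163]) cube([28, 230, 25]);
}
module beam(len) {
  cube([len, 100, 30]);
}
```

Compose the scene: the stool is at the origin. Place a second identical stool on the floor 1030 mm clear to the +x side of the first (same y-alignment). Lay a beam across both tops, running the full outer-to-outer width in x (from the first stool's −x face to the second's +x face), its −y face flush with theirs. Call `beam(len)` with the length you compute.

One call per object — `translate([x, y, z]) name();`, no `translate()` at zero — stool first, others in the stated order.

stool();
translate([1328, 0, 0]) stool();
translate([0, 0, 420]) beam(1626);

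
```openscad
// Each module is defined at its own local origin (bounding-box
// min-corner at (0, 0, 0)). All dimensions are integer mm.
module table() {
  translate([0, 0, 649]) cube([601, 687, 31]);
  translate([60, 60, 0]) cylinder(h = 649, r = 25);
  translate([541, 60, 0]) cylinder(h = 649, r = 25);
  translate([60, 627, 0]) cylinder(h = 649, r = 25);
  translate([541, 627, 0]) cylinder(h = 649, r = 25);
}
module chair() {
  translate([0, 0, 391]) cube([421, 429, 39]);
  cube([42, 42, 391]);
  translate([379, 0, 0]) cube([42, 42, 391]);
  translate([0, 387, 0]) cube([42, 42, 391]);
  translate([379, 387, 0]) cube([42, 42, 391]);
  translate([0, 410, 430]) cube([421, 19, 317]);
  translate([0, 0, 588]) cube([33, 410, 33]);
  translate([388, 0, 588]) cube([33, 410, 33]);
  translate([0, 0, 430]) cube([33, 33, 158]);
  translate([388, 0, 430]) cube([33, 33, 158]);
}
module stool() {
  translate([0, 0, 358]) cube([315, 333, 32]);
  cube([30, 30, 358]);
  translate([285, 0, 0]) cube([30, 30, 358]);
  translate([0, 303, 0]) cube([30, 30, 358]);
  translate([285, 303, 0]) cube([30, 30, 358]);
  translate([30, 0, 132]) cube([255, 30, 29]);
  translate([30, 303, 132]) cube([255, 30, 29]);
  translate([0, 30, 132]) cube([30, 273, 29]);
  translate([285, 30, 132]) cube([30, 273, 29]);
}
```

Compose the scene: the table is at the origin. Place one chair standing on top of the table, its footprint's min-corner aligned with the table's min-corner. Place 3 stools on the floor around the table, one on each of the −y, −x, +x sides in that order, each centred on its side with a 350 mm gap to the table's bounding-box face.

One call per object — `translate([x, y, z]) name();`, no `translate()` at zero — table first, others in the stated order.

table();
translate([0, 0, 680]) chair();
translate([143, -683, 0]) stool();
translate([-665, 177, 0]) stool();
translate([951, 177, 0]) stool();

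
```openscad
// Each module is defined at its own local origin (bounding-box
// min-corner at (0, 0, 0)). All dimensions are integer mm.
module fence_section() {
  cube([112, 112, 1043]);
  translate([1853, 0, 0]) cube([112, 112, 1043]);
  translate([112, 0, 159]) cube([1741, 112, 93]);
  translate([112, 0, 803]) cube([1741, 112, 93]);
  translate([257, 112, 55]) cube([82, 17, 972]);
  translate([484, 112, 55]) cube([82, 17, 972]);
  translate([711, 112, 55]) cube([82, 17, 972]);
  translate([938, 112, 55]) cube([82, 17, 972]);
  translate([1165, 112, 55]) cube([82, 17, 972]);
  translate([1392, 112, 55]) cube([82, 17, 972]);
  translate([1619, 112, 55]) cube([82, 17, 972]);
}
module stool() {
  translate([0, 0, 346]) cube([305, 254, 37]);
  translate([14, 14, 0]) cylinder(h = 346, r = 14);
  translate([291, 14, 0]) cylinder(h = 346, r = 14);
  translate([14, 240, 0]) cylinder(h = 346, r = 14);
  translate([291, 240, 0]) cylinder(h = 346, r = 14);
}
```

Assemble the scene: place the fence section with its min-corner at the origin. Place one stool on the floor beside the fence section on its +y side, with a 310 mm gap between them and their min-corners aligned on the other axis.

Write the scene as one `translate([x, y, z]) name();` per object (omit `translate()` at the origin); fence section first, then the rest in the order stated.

fence_section();
translate([0, 439, 0]) stool();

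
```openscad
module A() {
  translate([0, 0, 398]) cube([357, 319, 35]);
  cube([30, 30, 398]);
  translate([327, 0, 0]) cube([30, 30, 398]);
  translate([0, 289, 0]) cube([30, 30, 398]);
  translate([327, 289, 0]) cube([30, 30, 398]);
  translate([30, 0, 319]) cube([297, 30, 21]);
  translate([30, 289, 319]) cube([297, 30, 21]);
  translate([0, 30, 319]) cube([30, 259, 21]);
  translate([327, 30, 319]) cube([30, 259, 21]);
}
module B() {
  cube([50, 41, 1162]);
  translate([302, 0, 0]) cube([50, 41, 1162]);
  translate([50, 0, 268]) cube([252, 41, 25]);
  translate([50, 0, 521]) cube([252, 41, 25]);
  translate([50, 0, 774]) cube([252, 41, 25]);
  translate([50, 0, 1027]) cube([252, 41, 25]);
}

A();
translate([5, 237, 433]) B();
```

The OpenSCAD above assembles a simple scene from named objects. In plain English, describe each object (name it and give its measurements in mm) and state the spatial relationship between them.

A is a four-legged stool. The seat is 357×319 mm, 35 mm thick, top at z = 433 mm. It stands on four square legs, each 30×30 mm in cross-section, from z = 0 to the seat underside, each flush with a corner of the seat. Four stretchers, 30 mm wide and 21 mm tall, connect adjacent legs with their undersides at z = 319 mm, each running between the inner faces of the legs it joins and aligned with the legs' outer faces on the other axis.

B is a straight ladder. Two 50×41 mm vertical rails, 1162 mm tall, stand 352 mm apart (outside-to-outside) with their front faces coplanar on the −y side. 4 rungs, each 41 mm deep and 25 mm tall, span between the inner faces of the rails, front faces flush with the rails. The lowest rung's underside is at z = 268 mm and rungs are spaced 253 mm apart (underside to underside).

The ladder is on top of the stool.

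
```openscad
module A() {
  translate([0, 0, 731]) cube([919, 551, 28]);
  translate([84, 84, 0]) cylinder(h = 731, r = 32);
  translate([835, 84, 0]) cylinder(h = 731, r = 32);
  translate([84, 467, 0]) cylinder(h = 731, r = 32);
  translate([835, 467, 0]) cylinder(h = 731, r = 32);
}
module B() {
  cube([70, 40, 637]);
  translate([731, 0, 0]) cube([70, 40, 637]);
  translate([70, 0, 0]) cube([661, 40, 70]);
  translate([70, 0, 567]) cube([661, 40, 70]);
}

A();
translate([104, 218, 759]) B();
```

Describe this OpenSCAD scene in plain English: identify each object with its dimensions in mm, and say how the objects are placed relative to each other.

A is a table: top 919 mm (x) × 551 mm (y), 28 mm thick, upper face at z = 759 mm, on four round legs of 64 mm diameter, each leg's bounding box inset 52 mm from the nearest pair of top edges, running from z = 0 to the bottom of the top.

B is a rectangular picture frame lying in the x–z plane (depth along y). The opening is 661 mm wide (x) by 497 mm tall (z), surrounded by a border 70 mm wide on all four sides. The frame is 40 mm deep and is made of two full-height vertical stiles with two horizontal rails fitted between them.

The picture frame is on top of the table.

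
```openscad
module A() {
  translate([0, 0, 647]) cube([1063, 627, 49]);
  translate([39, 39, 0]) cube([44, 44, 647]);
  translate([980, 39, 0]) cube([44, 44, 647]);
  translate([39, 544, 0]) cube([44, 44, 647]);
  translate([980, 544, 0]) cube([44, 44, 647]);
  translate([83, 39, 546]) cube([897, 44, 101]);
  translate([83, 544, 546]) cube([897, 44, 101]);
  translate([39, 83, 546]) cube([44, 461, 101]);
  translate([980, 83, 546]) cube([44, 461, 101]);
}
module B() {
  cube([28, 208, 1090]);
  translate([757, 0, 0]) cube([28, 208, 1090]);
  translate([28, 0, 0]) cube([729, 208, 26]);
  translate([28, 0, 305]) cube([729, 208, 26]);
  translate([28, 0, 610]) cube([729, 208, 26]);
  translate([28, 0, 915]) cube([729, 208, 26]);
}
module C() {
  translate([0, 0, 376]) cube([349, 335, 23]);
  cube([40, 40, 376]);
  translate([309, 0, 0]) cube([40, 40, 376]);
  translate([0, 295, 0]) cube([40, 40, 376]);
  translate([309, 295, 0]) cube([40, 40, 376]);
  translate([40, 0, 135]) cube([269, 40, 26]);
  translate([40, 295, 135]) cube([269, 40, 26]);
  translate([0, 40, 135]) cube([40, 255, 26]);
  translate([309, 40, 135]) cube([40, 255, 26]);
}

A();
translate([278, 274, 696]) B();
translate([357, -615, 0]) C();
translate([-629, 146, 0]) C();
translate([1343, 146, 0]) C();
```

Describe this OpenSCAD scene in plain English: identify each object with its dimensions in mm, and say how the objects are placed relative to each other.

A is a table: top 1063 mm (x) × 627 mm (y), 49 mm thick, upper face at z = 696 mm, on four 44×44 mm square legs, each inset 39 mm from the nearest pair of top edges, running from z = 0 to the bottom of the top. Four apron rails, 44 mm thick and 101 mm tall, run between adjacent legs with their top edges flush with the underside of the top and their outer faces flush with the legs' outer faces.

B is a bookshelf 785 mm wide overall, 208 mm deep and 1090 mm tall. The two sides are 28 mm thick vertical panels. 4 horizontal shelves of 26 mm thickness span between the inner faces of the sides; the lowest shelf sits on the floor and shelves are stacked with a clear vertical gap of 279 mm between each pair.

C is a simple wooden stool: a rectangular seat 349 mm (x) by 335 mm (y), 23 mm thick, top face at z = 399 mm, on four square legs, each 40×40 mm in cross-section. The legs rest on z = 0, each flush with a corner of the seat. Four stretchers, 40 mm wide and 26 mm tall, connect adjacent legs with their undersides at z = 135 mm, each running between the inner faces of the legs it joins and aligned with the legs' outer faces on the other axis.

The bookshelf is on top of the table. Three stools sit around the table at the −y, −x, +x sides.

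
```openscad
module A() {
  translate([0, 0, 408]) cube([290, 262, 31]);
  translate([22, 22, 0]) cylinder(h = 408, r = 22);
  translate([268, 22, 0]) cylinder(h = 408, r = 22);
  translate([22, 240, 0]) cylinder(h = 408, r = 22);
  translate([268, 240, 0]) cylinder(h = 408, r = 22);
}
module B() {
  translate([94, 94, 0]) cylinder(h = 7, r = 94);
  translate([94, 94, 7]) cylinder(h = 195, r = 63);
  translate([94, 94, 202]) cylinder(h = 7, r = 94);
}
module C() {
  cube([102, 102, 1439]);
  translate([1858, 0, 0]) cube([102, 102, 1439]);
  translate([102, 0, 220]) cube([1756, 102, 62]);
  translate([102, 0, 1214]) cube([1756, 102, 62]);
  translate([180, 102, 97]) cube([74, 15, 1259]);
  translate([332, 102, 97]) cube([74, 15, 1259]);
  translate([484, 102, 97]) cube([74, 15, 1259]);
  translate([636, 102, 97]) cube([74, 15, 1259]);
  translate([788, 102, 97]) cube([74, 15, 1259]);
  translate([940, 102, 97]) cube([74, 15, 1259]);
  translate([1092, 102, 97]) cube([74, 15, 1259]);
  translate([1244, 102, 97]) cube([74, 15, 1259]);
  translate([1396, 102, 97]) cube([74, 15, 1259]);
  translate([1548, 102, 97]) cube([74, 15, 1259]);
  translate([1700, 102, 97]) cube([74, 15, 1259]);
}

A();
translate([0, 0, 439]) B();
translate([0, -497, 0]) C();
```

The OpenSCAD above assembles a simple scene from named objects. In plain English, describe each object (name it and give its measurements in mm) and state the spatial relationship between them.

A is a four-legged stool. The seat is a 290×262×31 mm slab whose top surface is at z = 439 mm; four round legs, each 44 mm in diameter, run from the floor (z = 0) to the underside of the seat, each leg's axis is inset half a diameter from the nearest pair of seat edges (so the leg's bounding box is flush with the corner).

B is a spool: two coaxial disc flanges of radius 94 mm and thickness 7 mm, joined by a core cylinder of radius 63 mm and height 195 mm. The lower flange rests on z = 0 and the three cylinders share a vertical axis.

C is a fence section. Two 102×102 mm posts, 1439 mm tall, stand on the floor with a clear span of 1756 mm between their inner faces. Two horizontal rails of 102×62 mm section span the gap between the posts with their undersides at z = 220 mm and z = 1214 mm, flush with the posts' −y face. 11 pickets, each 74 mm wide, 15 mm thick and 1259 mm tall, are fixed to the +y face of the rails with their bottoms at z = 97 mm, evenly spaced across the span with equal gaps (rounded down to the nearest mm) at the −x end and between each pair — any rounding remainder accumulates at the +x end.

The spool is on top of the stool. The fence section is on the floor beside the stool on its −y side.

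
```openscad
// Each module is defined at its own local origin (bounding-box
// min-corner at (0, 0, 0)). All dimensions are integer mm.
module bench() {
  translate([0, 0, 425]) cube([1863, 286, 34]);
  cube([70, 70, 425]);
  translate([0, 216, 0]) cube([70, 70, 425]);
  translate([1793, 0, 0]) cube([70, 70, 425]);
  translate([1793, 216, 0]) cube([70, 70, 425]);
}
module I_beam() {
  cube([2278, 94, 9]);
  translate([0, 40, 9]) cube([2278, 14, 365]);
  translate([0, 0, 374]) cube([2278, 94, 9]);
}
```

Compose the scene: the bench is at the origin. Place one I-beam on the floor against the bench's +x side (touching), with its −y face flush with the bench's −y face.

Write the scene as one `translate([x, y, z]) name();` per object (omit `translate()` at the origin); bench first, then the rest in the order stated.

bench();
translate([1863, 0, 0]) I_beam();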